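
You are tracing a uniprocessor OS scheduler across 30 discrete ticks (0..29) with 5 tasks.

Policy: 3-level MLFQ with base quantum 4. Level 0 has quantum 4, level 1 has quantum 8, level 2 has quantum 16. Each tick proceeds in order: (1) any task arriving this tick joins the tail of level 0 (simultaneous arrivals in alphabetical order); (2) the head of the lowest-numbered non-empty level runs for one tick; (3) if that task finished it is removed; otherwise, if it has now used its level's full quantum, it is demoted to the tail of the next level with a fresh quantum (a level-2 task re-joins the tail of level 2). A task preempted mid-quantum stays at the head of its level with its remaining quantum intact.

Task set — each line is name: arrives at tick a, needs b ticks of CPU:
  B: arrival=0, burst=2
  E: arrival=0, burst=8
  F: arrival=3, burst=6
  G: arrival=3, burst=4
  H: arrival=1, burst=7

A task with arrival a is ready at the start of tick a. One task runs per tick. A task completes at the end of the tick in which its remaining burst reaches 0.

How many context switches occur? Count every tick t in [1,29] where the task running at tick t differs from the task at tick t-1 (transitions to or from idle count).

context switches = 8

t=0: L0/L1/L2 = BE/-/- → run B
t=1: L0/L1/L2 = BEH/-/- → run B
t=2: L0/L1/L2 = EH/-/- → run E
t=3: L0/L1/L2 = EHFG/-/- → run E
t=4: L0/L1/L2 = EHFG/-/- → run E
t=5: L0/L1/L2 = EHFG/-/- → run E
t=6: L0/L1/L2 = HFG/E/- → run H
t=7: L0/L1/L2 = HFG/E/- → run H
t=8: L0/L1/L2 = HFG/E/- → run H
t=9: L0/L1/L2 = HFG/E/- → run H
t=10: L0/L1/L2 = FG/EH/- → run F
t=11: L0/L1/L2 = FG/EH/- → run F
t=12: L0/L1/L2 = FG/EH/- → run F
t=13: L0/L1/L2 = FG/EH/- → run F
t=14: L0/L1/L2 = G/EHF/- → run G
t=15: L0/L1/L2 = G/EHF/- → run G
t=16: L0/L1/L2 = G/EHF/- → run G
t=17: L0/L1/L2 = G/EHF/- → run G
t=18: L0/L1/L2 = -/EHF/- → run E
t=19: L0/L1/L2 = -/EHF/- → run E
t=20: L0/L1/L2 = -/EHF/- → run E
t=21: L0/L1/L2 = -/EHF/- → run E
t=22: L0/L1/L2 = -/HF/- → run H
t=23: L0/L1/L2 = -/HF/- → run H
t=24: L0/L1/L2 = -/HF/- → run H
t=25: L0/L1/L2 = -/F/- → run F
t=26: L0/L1/L2 = -/F/- → run F
t=27: (idle)
t=28: (idle)
t=29: (idle)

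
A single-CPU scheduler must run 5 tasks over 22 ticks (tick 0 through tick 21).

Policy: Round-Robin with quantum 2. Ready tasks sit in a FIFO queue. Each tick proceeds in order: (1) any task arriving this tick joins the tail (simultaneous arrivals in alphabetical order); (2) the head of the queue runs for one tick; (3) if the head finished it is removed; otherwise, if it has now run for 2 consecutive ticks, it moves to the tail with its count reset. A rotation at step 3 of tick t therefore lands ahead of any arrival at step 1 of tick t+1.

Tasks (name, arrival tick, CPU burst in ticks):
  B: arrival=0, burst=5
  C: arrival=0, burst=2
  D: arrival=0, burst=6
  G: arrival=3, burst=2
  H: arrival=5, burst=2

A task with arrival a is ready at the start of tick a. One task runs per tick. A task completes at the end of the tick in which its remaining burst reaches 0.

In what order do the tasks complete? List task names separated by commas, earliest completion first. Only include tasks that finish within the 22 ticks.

t=0: queue=[B,C,D] q_used=0 → run B
t=1: queue=[B,C,D] q_used=1 → run B
t=2: queue=[C,D,B] q_used=0 → run C
t=3: queue=[C,D,B,G] q_used=1 → run C
t=4: queue=[D,B,G] q_used=0 → run D
t=5: queue=[D,B,G,H] q_used=1 → run D
t=6: queue=[B,G,H,D] q_used=0 → run B
t=7: queue=[B,G,H,D] q_used=1 → run B
t=8: queue=[G,H,D,B] q_used=0 → run G
t=9: queue=[G,H,D,B] q_used=1 → run G
t=10: queue=[H,D,B] q_used=0 → run H
t=11: queue=[H,D,B] q_used=1 → run H
t=12: queue=[D,B] q_used=0 → run D
t=13: queue=[D,B] q_used=1 → run D
t=14: queue=[B,D] q_used=0 → run B
t=15: queue=[D] q_used=0 → run D
t=16: queue=[D] q_used=1 → run D
t=17: (idle)
t=18: (idle)
t=19: (idle)
t=20: (idle)
t=21: (idle)

completion order = C, G, H, B, D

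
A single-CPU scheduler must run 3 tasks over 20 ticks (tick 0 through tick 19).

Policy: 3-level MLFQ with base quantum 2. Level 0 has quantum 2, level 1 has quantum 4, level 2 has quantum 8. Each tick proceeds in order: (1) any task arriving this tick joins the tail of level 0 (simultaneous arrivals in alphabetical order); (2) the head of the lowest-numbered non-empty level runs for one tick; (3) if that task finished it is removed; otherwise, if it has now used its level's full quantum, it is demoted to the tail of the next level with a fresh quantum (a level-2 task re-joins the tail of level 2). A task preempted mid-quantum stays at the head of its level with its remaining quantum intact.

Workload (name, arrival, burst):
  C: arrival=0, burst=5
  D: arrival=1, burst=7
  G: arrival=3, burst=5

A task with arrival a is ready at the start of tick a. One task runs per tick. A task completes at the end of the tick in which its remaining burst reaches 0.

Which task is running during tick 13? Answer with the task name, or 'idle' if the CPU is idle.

running at tick 13 = G

t=0: L0/L1/L2 = C/-/- → run C
t=1: L0/L1/L2 = CD/-/- → run C
t=2: L0/L1/L2 = D/C/- → run D
t=3: L0/L1/L2 = DG/C/- → run D
t=4: L0/L1/L2 = G/CD/- → run G
t=5: L0/L1/L2 = G/CD/- → run G
t=6: L0/L1/L2 = -/CDG/- → run C
t=7: L0/L1/L2 = -/CDG/- → run C
t=8: L0/L1/L2 = -/CDG/- → run C
t=9: L0/L1/L2 = -/DG/- → run D
t=10: L0/L1/L2 = -/DG/- → run D
t=11: L0/L1/L2 = -/DG/- → run D
t=12: L0/L1/L2 = -/DG/- → run D
t=13: L0/L1/L2 = -/G/D → run G
t=14: L0/L1/L2 = -/G/D → run G
t=15: L0/L1/L2 = -/G/D → run G
t=16: L0/L1/L2 = -/-/D → run D
t=17: (idle)
t=18: (idle)
t=19: (idle)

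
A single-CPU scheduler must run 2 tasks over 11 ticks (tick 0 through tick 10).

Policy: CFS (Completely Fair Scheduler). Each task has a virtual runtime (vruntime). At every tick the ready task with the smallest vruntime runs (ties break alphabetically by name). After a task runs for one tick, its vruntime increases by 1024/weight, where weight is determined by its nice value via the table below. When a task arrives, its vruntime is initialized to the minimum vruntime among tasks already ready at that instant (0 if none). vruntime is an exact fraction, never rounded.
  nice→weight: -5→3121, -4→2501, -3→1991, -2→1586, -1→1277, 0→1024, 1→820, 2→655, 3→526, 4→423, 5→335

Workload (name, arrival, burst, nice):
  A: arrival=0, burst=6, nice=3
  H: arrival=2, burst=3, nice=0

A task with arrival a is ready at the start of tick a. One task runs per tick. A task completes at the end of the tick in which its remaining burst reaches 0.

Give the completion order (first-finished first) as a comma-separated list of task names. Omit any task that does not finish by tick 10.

completion order = H, A

t=0: vr[A=0] → run A
t=1: vr[A=512/263] → run A
t=2: vr[A=1024/263 H=1024/263] → run A
t=3: vr[A=1536/263 H=1024/263] → run H
t=4: vr[A=1536/263 H=1287/263] → run H
t=5: vr[A=1536/263 H=1550/263] → run A
t=6: vr[A=2048/263 H=1550/263] → run H
t=7: vr[A=2048/263] → run A
t=8: vr[A=2560/263] → run A
t=9: (idle)
t=10: (idle)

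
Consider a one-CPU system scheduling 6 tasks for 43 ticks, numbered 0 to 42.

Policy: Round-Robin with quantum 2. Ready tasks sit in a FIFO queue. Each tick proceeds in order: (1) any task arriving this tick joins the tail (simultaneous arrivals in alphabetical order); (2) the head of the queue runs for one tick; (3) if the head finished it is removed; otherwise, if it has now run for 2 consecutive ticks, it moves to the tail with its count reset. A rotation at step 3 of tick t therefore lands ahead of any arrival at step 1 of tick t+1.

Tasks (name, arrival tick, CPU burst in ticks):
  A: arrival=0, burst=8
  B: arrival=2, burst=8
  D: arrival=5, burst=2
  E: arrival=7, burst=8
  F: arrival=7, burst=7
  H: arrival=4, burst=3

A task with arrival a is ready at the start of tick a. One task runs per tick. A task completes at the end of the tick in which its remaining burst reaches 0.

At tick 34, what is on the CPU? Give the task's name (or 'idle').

t=0: queue=[A] q_used=0 → run A
t=1: queue=[A] q_used=1 → run A
t=2: queue=[A,B] q_used=0 → run A
t=3: queue=[A,B] q_used=1 → run A
t=4: queue=[B,A,H] q_used=0 → run B
t=5: queue=[B,A,H,D] q_used=1 → run B
t=6: queue=[A,H,D,B] q_used=0 → run A
t=7: queue=[A,H,D,B,E,F] q_used=1 → run A
t=8: queue=[H,D,B,E,F,A] q_used=0 → run H
t=9: queue=[H,D,B,E,F,A] q_used=1 → run H
t=10: queue=[D,B,E,F,A,H] q_used=0 → run D
t=11: queue=[D,B,E,F,A,H] q_used=1 → run D
t=12: queue=[B,E,F,A,H] q_used=0 → run B
t=13: queue=[B,E,F,A,H] q_used=1 → run B
t=14: queue=[E,F,A,H,B] q_used=0 → run E
t=15: queue=[E,F,A,H,B] q_used=1 → run E
t=16: queue=[F,A,H,B,E] q_used=0 → run F
t=17: queue=[F,A,H,B,E] q_used=1 → run F
t=18: queue=[A,H,B,E,F] q_used=0 → run A
t=19: queue=[A,H,B,E,F] q_used=1 → run A
t=20: queue=[H,B,E,F] q_used=0 → run H
t=21: queue=[B,E,F] q_used=0 → run B
t=22: queue=[B,E,F] q_used=1 → run B
t=23: queue=[E,F,B] q_used=0 → run E
t=24: queue=[E,F,B] q_used=1 → run E
t=25: queue=[F,B,E] q_used=0 → run F
t=26: queue=[F,B,E] q_used=1 → run F
t=27: queue=[B,E,F] q_used=0 → run B
t=28: queue=[B,E,F] q_used=1 → run B
t=29: queue=[E,F] q_used=0 → run E
t=30: queue=[E,F] q_used=1 → run E
t=31: queue=[F,E] q_used=0 → run F
t=32: queue=[F,E] q_used=1 → run F
t=33: queue=[E,F] q_used=0 → run E
t=34: queue=[E,F] q_used=1 → run E
t=35: queue=[F] q_used=0 → run F
t=36: (idle)
t=37: (idle)
t=38: (idle)
t=39: (idle)
t=40: (idle)
t=41: (idle)
t=42: (idle)

running at tick 34 = E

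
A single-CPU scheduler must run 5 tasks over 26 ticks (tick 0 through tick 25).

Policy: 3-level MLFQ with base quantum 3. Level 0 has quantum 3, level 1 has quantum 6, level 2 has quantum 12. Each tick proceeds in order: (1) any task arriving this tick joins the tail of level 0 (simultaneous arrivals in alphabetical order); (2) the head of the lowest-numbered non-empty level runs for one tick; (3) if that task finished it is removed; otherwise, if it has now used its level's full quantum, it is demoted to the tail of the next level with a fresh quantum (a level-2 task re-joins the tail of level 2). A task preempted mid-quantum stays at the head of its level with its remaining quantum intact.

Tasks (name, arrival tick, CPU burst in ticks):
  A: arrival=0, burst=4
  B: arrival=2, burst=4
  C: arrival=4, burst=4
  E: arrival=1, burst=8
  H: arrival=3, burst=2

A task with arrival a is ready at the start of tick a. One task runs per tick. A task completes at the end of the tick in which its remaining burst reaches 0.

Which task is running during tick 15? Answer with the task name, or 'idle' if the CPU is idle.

running at tick 15 = E

t=0: L0/L1/L2 = A/-/- → run A
t=1: L0/L1/L2 = AE/-/- → run A
t=2: L0/L1/L2 = AEB/-/- → run A
t=3: L0/L1/L2 = EBH/A/- → run E
t=4: L0/L1/L2 = EBHC/A/- → run E
t=5: L0/L1/L2 = EBHC/A/- → run E
t=6: L0/L1/L2 = BHC/AE/- → run B
t=7: L0/L1/L2 = BHC/AE/- → run B
t=8: L0/L1/L2 = BHC/AE/- → run B
t=9: L0/L1/L2 = HC/AEB/- → run H
t=10: L0/L1/L2 = HC/AEB/- → run H
t=11: L0/L1/L2 = C/AEB/- → run C
t=12: L0/L1/L2 = C/AEB/- → run C
t=13: L0/L1/L2 = C/AEB/- → run C
t=14: L0/L1/L2 = -/AEBC/- → run A
t=15: L0/L1/L2 = -/EBC/- → run E
t=16: L0/L1/L2 = -/EBC/- → run E
t=17: L0/L1/L2 = -/EBC/- → run E
t=18: L0/L1/L2 = -/EBC/- → run E
t=19: L0/L1/L2 = -/EBC/- → run E
t=20: L0/L1/L2 = -/BC/- → run B
t=21: L0/L1/L2 = -/C/- → run C
t=22: (idle)
t=23: (idle)
t=24: (idle)
t=25: (idle)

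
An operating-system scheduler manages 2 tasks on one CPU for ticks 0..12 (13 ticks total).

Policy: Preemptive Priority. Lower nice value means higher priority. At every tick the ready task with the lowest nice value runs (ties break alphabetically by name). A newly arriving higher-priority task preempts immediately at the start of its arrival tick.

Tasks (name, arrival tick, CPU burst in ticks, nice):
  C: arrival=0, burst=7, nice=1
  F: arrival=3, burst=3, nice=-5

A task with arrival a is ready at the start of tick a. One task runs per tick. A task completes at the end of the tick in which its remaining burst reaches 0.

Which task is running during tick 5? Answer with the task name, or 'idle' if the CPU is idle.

running at tick 5 = F

t=0: ready={C} → run C
t=1: ready={C} → run C
t=2: ready={C} → run C
t=3: ready={C,F} → run F
t=4: ready={C,F} → run F
t=5: ready={C,F} → run F
t=6: ready={C} → run C
t=7: ready={C} → run C
t=8: ready={C} → run C
t=9: ready={C} → run C
t=10: (idle)
t=11: (idle)
t=12: (idle)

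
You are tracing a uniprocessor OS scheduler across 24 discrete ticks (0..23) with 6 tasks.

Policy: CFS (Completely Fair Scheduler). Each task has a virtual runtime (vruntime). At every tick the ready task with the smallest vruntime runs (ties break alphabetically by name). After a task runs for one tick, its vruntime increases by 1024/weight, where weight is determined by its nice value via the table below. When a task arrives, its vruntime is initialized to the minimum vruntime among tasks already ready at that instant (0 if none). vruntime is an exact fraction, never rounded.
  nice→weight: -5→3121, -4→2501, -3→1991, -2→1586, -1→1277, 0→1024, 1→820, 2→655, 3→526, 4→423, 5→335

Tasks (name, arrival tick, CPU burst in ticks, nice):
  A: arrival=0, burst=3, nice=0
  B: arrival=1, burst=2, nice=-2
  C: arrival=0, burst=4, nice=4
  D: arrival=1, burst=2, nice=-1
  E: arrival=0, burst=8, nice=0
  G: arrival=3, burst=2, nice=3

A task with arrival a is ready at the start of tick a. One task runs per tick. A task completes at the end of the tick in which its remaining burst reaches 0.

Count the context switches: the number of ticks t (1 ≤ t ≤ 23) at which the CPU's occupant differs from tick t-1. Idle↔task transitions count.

t=0: vr[A=0 C=0 E=0] → run A
t=1: vr[A=1 B=0 C=0 D=0 E=0] → run B
t=2: vr[A=1 B=512/793 C=0 D=0 E=0] → run C
t=3: vr[A=1 B=512/793 C=1024/423 D=0 E=0 G=0] → run D
t=4: vr[A=1 B=512/793 C=1024/423 D=1024/1277 E=0 G=0] → run E
t=5: vr[A=1 B=512/793 C=1024/423 D=1024/1277 E=1 G=0] → run G
t=6: vr[A=1 B=512/793 C=1024/423 D=1024/1277 E=1 G=512/263] → run B
t=7: vr[A=1 C=1024/423 D=1024/1277 E=1 G=512/263] → run D
t=8: vr[A=1 C=1024/423 E=1 G=512/263] → run A
t=9: vr[A=2 C=1024/423 E=1 G=512/263] → run E
t=10: vr[A=2 C=1024/423 E=2 G=512/263] → run G
t=11: vr[A=2 C=1024/423 E=2] → run A
t=12: vr[C=1024/423 E=2] → run E
t=13: vr[C=1024/423 E=3] → run C
t=14: vr[C=2048/423 E=3] → run E
t=15: vr[C=2048/423 E=4] → run E
t=16: vr[C=2048/423 E=5] → run C
t=17: vr[C=1024/141 E=5] → run E
t=18: vr[C=1024/141 E=6] → run E
t=19: vr[C=1024/141 E=7] → run E
t=20: vr[C=1024/141] → run C
t=21: (idle)
t=22: (idle)
t=23: (idle)

context switches = 18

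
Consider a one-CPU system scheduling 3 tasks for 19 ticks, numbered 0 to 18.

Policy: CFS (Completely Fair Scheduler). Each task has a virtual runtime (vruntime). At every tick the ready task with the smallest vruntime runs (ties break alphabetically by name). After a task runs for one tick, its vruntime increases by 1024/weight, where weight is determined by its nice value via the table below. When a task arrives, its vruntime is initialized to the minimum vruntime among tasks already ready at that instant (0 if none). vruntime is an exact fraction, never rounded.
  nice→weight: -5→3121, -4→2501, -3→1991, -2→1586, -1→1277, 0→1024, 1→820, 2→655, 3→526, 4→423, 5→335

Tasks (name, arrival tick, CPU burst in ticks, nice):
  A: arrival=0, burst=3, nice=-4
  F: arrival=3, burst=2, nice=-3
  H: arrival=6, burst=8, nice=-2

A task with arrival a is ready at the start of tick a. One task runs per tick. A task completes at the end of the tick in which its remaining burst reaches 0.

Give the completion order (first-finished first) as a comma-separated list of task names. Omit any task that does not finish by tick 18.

completion order = A, F, H

t=0: vr[A=0] → run A
t=1: vr[A=1024/2501] → run A
t=2: vr[A=2048/2501] → run A
t=3: vr[F=0] → run F
t=4: vr[F=1024/1991] → run F
t=5: (idle)
t=6: vr[H=0] → run H
t=7: vr[H=512/793] → run H
t=8: vr[H=1024/793] → run H
t=9: vr[H=1536/793] → run H
t=10: vr[H=2048/793] → run H
t=11: vr[H=2560/793] → run H
t=12: vr[H=3072/793] → run H
t=13: vr[H=3584/793] → run H
t=14: (idle)
t=15: (idle)
t=16: (idle)
t=17: (idle)
t=18: (idle)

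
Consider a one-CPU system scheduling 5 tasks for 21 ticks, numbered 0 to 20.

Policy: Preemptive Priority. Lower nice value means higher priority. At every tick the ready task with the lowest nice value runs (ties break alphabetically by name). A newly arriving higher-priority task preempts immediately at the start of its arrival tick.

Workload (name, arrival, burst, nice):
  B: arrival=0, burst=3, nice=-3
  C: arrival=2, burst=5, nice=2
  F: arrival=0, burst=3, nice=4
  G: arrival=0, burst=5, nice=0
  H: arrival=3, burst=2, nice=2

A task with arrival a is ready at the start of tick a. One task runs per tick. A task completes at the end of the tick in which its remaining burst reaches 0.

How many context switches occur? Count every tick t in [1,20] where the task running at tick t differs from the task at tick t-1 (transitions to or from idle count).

t=0: ready={B,F,G} → run B
t=1: ready={B,F,G} → run B
t=2: ready={B,C,F,G} → run B
t=3: ready={C,F,G,H} → run G
t=4: ready={C,F,G,H} → run G
t=5: ready={C,F,G,H} → run G
t=6: ready={C,F,G,H} → run G
t=7: ready={C,F,G,H} → run G
t=8: ready={C,F,H} → run C
t=9: ready={C,F,H} → run C
t=10: ready={C,F,H} → run C
t=11: ready={C,F,H} → run C
t=12: ready={C,F,H} → run C
t=13: ready={F,H} → run H
t=14: ready={F,H} → run H
t=15: ready={F} → run F
t=16: ready={F} → run F
t=17: ready={F} → run F
t=18: (idle)
t=19: (idle)
t=20: (idle)

context switches = 5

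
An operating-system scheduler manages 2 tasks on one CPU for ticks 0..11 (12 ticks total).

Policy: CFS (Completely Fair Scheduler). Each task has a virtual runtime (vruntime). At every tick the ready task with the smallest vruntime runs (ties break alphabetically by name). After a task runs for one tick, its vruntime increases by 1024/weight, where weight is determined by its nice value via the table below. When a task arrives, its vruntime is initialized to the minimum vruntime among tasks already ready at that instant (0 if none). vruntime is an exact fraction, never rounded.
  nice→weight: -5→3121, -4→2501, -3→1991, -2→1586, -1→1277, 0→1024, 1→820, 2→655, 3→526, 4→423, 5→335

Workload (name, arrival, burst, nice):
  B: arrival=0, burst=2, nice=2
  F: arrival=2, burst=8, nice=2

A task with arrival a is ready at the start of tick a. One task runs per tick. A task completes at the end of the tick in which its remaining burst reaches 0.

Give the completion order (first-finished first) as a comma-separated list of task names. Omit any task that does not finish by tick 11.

completion order = B, F

t=0: vr[B=0] → run B
t=1: vr[B=1024/655] → run B
t=2: vr[F=0] → run F
t=3: vr[F=1024/655] → run F
t=4: vr[F=2048/655] → run F
t=5: vr[F=3072/655] → run F
t=6: vr[F=4096/655] → run F
t=7: vr[F=1024/131] → run F
t=8: vr[F=6144/655] → run F
t=9: vr[F=7168/655] → run F
t=10: (idle)
t=11: (idle)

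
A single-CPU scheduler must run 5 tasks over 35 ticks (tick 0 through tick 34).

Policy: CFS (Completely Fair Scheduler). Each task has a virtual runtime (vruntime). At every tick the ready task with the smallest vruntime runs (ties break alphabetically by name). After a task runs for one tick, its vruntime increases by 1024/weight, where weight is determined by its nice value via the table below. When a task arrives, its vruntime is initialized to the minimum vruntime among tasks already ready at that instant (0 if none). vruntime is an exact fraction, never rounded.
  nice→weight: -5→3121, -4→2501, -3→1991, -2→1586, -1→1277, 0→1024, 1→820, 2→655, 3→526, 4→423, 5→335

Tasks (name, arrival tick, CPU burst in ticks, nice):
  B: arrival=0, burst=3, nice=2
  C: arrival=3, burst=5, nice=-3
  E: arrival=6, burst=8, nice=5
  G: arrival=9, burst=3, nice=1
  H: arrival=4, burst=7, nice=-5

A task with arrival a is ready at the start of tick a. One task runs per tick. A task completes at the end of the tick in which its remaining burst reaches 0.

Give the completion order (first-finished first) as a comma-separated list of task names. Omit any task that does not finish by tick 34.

completion order = B, C, H, G, E

t=0: vr[B=0] → run B
t=1: vr[B=1024/655] → run B
t=2: vr[B=2048/655] → run B
t=3: vr[C=0] → run C
t=4: vr[C=1024/1991 H=1024/1991] → run C
t=5: vr[C=2048/1991 H=1024/1991] → run H
t=6: vr[C=2048/1991 E=5234688/6213911 H=5234688/6213911] → run E
t=7: vr[C=2048/1991 E=8116665344/2081660185 H=5234688/6213911] → run H
t=8: vr[C=2048/1991 E=8116665344/2081660185 H=7273472/6213911] → run C
t=9: vr[C=3072/1991 E=8116665344/2081660185 G=7273472/6213911 H=7273472/6213911] → run G
t=10: vr[C=3072/1991 E=8116665344/2081660185 G=3081822976/1273851755 H=7273472/6213911] → run H
t=11: vr[C=3072/1991 E=8116665344/2081660185 G=3081822976/1273851755 H=9312256/6213911] → run H
t=12: vr[C=3072/1991 E=8116665344/2081660185 G=3081822976/1273851755 H=11351040/6213911] → run C
t=13: vr[C=4096/1991 E=8116665344/2081660185 G=3081822976/1273851755 H=11351040/6213911] → run H
t=14: vr[C=4096/1991 E=8116665344/2081660185 G=3081822976/1273851755 H=13389824/6213911] → run C
t=15: vr[E=8116665344/2081660185 G=3081822976/1273851755 H=13389824/6213911] → run H
t=16: vr[E=8116665344/2081660185 G=3081822976/1273851755 H=15428608/6213911] → run G
t=17: vr[E=8116665344/2081660185 G=4672584192/1273851755 H=15428608/6213911] → run H
t=18: vr[E=8116665344/2081660185 G=4672584192/1273851755] → run G
t=19: vr[E=8116665344/2081660185] → run E
t=20: vr[E=14479710208/2081660185] → run E
t=21: vr[E=20842755072/2081660185] → run E
t=22: vr[E=27205799936/2081660185] → run E
t=23: vr[E=6713768960/416332037] → run E
t=24: vr[E=39931889664/2081660185] → run E
t=25: vr[E=46294934528/2081660185] → run E
t=26: (idle)
t=27: (idle)
t=28: (idle)
t=29: (idle)
t=30: (idle)
t=31: (idle)
t=32: (idle)
t=33: (idle)
t=34: (idle)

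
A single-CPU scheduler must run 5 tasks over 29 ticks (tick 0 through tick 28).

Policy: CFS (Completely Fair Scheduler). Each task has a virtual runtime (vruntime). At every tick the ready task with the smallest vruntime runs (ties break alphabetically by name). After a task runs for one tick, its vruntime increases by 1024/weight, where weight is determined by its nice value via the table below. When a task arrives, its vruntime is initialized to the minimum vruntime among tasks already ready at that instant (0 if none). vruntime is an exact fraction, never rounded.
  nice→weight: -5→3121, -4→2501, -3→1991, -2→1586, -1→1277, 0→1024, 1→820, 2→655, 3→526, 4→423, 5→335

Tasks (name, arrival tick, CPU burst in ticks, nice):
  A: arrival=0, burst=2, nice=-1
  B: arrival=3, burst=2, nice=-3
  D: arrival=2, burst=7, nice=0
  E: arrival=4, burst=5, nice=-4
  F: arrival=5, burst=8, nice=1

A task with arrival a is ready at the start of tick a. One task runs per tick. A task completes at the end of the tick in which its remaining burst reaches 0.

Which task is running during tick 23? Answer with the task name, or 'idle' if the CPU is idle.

t=0: vr[A=0] → run A
t=1: vr[A=1024/1277] → run A
t=2: vr[D=0] → run D
t=3: vr[B=1 D=1] → run B
t=4: vr[B=3015/1991 D=1 E=1] → run D
t=5: vr[B=3015/1991 D=2 E=1 F=1] → run E
t=6: vr[B=3015/1991 D=2 E=3525/2501 F=1] → run F
t=7: vr[B=3015/1991 D=2 E=3525/2501 F=461/205] → run E
t=8: vr[B=3015/1991 D=2 E=4549/2501 F=461/205] → run B
t=9: vr[D=2 E=4549/2501 F=461/205] → run E
t=10: vr[D=2 E=5573/2501 F=461/205] → run D
t=11: vr[D=3 E=5573/2501 F=461/205] → run E
t=12: vr[D=3 E=6597/2501 F=461/205] → run F
t=13: vr[D=3 E=6597/2501 F=717/205] → run E
t=14: vr[D=3 F=717/205] → run D
t=15: vr[D=4 F=717/205] → run F
t=16: vr[D=4 F=973/205] → run D
t=17: vr[D=5 F=973/205] → run F
t=18: vr[D=5 F=1229/205] → run D
t=19: vr[D=6 F=1229/205] → run F
t=20: vr[D=6 F=297/41] → run D
t=21: vr[F=297/41] → run F
t=22: vr[F=1741/205] → run F
t=23: vr[F=1997/205] → run F
t=24: (idle)
t=25: (idle)
t=26: (idle)
t=27: (idle)
t=28: (idle)

running at tick 23 = F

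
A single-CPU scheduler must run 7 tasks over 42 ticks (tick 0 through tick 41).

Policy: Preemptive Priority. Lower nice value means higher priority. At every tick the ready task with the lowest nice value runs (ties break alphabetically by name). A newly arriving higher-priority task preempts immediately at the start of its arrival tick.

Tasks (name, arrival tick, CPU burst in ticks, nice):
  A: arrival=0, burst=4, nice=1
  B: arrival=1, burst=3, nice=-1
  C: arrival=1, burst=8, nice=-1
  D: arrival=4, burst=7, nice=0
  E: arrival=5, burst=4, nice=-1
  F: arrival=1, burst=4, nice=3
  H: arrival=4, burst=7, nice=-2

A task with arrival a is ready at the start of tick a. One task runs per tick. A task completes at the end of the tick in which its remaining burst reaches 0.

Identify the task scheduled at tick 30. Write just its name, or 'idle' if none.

running at tick 30 = A

t=0: ready={A} → run A
t=1: ready={A,B,C,F} → run B
t=2: ready={A,B,C,F} → run B
t=3: ready={A,B,C,F} → run B
t=4: ready={A,C,D,F,H} → run H
t=5: ready={A,C,D,E,F,H} → run H
t=6: ready={A,C,D,E,F,H} → run H
t=7: ready={A,C,D,E,F,H} → run H
t=8: ready={A,C,D,E,F,H} → run H
t=9: ready={A,C,D,E,F,H} → run H
t=10: ready={A,C,D,E,F,H} → run H
t=11: ready={A,C,D,E,F} → run C
t=12: ready={A,C,D,E,F} → run C
t=13: ready={A,C,D,E,F} → run C
t=14: ready={A,C,D,E,F} → run C
t=15: ready={A,C,D,E,F} → run C
t=16: ready={A,C,D,E,F} → run C
t=17: ready={A,C,D,E,F} → run C
t=18: ready={A,C,D,E,F} → run C
t=19: ready={A,D,E,F} → run E
t=20: ready={A,D,E,F} → run E
t=21: ready={A,D,E,F} → run E
t=22: ready={A,D,E,F} → run E
t=23: ready={A,D,F} → run D
t=24: ready={A,D,F} → run D
t=25: ready={A,D,F} → run D
t=26: ready={A,D,F} → run D
t=27: ready={A,D,F} → run D
t=28: ready={A,D,F} → run D
t=29: ready={A,D,F} → run D
t=30: ready={A,F} → run A
t=31: ready={A,F} → run A
t=32: ready={A,F} → run A
t=33: ready={F} → run F
t=34: ready={F} → run F
t=35: ready={F} → run F
t=36: ready={F} → run F
t=37: (idle)
t=38: (idle)
t=39: (idle)
t=40: (idle)
t=41: (idle)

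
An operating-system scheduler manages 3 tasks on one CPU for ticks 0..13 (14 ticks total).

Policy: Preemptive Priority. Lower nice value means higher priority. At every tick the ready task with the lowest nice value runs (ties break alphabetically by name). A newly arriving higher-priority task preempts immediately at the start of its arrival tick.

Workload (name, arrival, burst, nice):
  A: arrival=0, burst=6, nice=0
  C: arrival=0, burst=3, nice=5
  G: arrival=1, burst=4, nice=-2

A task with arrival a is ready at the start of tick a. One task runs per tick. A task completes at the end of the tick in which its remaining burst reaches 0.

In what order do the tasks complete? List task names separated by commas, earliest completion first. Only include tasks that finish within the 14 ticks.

completion order = G, A, C

t=0: ready={A,C} → run A
t=1: ready={A,C,G} → run G
t=2: ready={A,C,G} → run G
t=3: ready={A,C,G} → run G
t=4: ready={A,C,G} → run G
t=5: ready={A,C} → run A
t=6: ready={A,C} → run A
t=7: ready={A,C} → run A
t=8: ready={A,C} → run A
t=9: ready={A,C} → run A
t=10: ready={C} → run C
t=11: ready={C} → run C
t=12: ready={C} → run C
t=13: (idle)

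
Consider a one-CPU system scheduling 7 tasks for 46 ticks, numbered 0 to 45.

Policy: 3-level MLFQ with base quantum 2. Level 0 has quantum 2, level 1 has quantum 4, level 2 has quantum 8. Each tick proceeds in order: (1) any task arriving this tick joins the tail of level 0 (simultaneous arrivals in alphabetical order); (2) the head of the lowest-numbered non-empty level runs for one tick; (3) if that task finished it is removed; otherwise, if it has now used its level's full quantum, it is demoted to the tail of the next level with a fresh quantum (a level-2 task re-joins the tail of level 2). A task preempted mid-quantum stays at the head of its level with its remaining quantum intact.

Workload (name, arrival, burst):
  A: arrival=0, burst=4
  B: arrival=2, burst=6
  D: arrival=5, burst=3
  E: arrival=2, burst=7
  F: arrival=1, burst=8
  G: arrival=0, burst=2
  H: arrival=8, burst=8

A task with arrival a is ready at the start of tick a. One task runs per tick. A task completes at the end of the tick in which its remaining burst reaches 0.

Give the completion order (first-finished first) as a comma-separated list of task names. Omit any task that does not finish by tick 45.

t=0: L0/L1/L2 = AG/-/- → run A
t=1: L0/L1/L2 = AGF/-/- → run A
t=2: L0/L1/L2 = GFBE/A/- → run G
t=3: L0/L1/L2 = GFBE/A/- → run G
t=4: L0/L1/L2 = FBE/A/- → run F
t=5: L0/L1/L2 = FBED/A/- → run F
t=6: L0/L1/L2 = BED/AF/- → run B
t=7: L0/L1/L2 = BED/AF/- → run B
t=8: L0/L1/L2 = EDH/AFB/- → run E
t=9: L0/L1/L2 = EDH/AFB/- → run E
t=10: L0/L1/L2 = DH/AFBE/- → run D
t=11: L0/L1/L2 = DH/AFBE/- → run D
t=12: L0/L1/L2 = H/AFBED/- → run H
t=13: L0/L1/L2 = H/AFBED/- → run H
t=14: L0/L1/L2 = -/AFBEDH/- → run A
t=15: L0/L1/L2 = -/AFBEDH/- → run A
t=16: L0/L1/L2 = -/FBEDH/- → run F
t=17: L0/L1/L2 = -/FBEDH/- → run F
t=18: L0/L1/L2 = -/FBEDH/- → run F
t=19: L0/L1/L2 = -/FBEDH/- → run F
t=20: L0/L1/L2 = -/BEDH/F → run B
t=21: L0/L1/L2 = -/BEDH/F → run B
t=22: L0/L1/L2 = -/BEDH/F → run B
t=23: L0/L1/L2 = -/BEDH/F → run B
t=24: L0/L1/L2 = -/EDH/F → run E
t=25: L0/L1/L2 = -/EDH/F → run E
t=26: L0/L1/L2 = -/EDH/F → run E
t=27: L0/L1/L2 = -/EDH/F → run E
t=28: L0/L1/L2 = -/DH/FE → run D
t=29: L0/L1/L2 = -/H/FE → run H
t=30: L0/L1/L2 = -/H/FE → run H
t=31: L0/L1/L2 = -/H/FE → run H
t=32: L0/L1/L2 = -/H/FE → run H
t=33: L0/L1/L2 = -/-/FEH → run F
t=34: L0/L1/L2 = -/-/FEH → run F
t=35: L0/L1/L2 = -/-/EH → run E
t=36: L0/L1/L2 = -/-/H → run H
t=37: L0/L1/L2 = -/-/H → run H
t=38: (idle)
t=39: (idle)
t=40: (idle)
t=41: (idle)
t=42: (idle)
t=43: (idle)
t=44: (idle)
t=45: (idle)

completion order = G, A, B, D, F, E, H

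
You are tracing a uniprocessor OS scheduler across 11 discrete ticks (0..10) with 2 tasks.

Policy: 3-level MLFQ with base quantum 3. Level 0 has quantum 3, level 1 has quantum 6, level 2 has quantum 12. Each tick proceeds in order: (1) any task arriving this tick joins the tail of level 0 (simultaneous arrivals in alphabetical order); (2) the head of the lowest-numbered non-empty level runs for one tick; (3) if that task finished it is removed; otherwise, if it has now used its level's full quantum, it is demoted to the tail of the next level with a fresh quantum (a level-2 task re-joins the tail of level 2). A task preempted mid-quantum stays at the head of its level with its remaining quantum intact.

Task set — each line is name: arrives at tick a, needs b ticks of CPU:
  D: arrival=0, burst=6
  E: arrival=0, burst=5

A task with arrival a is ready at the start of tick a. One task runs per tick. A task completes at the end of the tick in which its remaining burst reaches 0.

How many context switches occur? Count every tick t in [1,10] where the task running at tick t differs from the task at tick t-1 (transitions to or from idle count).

context switches = 3

t=0: L0/L1/L2 = DE/-/- → run D
t=1: L0/L1/L2 = DE/-/- → run D
t=2: L0/L1/L2 = DE/-/- → run D
t=3: L0/L1/L2 = E/D/- → run E
t=4: L0/L1/L2 = E/D/- → run E
t=5: L0/L1/L2 = E/D/- → run E
t=6: L0/L1/L2 = -/DE/- → run D
t=7: L0/L1/L2 = -/DE/- → run D
t=8: L0/L1/L2 = -/DE/- → run D
t=9: L0/L1/L2 = -/E/- → run E
t=10: L0/L1/L2 = -/E/- → run E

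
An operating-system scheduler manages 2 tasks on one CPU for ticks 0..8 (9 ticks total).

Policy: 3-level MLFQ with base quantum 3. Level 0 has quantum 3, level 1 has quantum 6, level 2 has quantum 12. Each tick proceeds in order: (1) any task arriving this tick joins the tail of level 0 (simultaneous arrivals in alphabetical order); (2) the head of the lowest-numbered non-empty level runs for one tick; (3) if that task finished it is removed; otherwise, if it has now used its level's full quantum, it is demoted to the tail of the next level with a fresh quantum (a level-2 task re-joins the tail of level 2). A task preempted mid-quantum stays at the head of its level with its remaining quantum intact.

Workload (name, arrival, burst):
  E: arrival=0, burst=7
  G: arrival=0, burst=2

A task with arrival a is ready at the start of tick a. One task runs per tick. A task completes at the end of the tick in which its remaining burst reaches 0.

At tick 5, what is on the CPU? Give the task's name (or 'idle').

t=0: L0/L1/L2 = EG/-/- → run E
t=1: L0/L1/L2 = EG/-/- → run E
t=2: L0/L1/L2 = EG/-/- → run E
t=3: L0/L1/L2 = G/E/- → run G
t=4: L0/L1/L2 = G/E/- → run G
t=5: L0/L1/L2 = -/E/- → run E
t=6: L0/L1/L2 = -/E/- → run E
t=7: L0/L1/L2 = -/E/- → run E
t=8: L0/L1/L2 = -/E/- → run E

running at tick 5 = E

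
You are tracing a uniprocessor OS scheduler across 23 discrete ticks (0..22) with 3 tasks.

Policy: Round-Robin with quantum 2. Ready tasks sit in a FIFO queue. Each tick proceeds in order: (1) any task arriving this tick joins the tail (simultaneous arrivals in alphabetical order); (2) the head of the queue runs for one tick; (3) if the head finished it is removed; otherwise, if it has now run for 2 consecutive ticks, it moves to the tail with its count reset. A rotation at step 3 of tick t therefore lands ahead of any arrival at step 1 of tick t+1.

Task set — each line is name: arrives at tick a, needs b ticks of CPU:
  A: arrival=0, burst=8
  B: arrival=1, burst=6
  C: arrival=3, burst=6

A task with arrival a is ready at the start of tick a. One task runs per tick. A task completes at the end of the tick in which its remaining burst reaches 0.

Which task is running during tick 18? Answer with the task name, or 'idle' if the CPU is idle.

running at tick 18 = C

t=0: queue=[A] q_used=0 → run A
t=1: queue=[A,B] q_used=1 → run A
t=2: queue=[B,A] q_used=0 → run B
t=3: queue=[B,A,C] q_used=1 → run B
t=4: queue=[A,C,B] q_used=0 → run A
t=5: queue=[A,C,B] q_used=1 → run A
t=6: queue=[C,B,A] q_used=0 → run C
t=7: queue=[C,B,A] q_used=1 → run C
t=8: queue=[B,A,C] q_used=0 → run B
t=9: queue=[B,A,C] q_used=1 → run B
t=10: queue=[A,C,B] q_used=0 → run A
t=11: queue=[A,C,B] q_used=1 → run A
t=12: queue=[C,B,A] q_used=0 → run C
t=13: queue=[C,B,A] q_used=1 → run C
t=14: queue=[B,A,C] q_used=0 → run B
t=15: queue=[B,A,C] q_used=1 → run B
t=16: queue=[A,C] q_used=0 → run A
t=17: queue=[A,C] q_used=1 → run A
t=18: queue=[C] q_used=0 → run C
t=19: queue=[C] q_used=1 → run C
t=20: (idle)
t=21: (idle)
t=22: (idle)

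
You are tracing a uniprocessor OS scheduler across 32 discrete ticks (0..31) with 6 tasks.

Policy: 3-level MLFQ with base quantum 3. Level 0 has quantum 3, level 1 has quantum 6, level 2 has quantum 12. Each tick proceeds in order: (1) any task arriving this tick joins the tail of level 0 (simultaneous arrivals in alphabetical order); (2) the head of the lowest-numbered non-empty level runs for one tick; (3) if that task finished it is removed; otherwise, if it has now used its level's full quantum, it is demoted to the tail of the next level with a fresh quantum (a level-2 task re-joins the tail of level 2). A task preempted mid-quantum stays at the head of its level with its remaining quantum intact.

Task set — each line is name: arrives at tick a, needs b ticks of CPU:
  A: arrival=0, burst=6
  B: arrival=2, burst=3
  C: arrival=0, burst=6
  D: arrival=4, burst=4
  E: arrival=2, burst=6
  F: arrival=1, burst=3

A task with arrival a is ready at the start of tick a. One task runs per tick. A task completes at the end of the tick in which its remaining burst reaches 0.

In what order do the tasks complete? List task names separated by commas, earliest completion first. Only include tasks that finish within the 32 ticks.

completion order = F, B, A, C, E, D

t=0: L0/L1/L2 = AC/-/- → run A
t=1: L0/L1/L2 = ACF/-/- → run A
t=2: L0/L1/L2 = ACFBE/-/- → run A
t=3: L0/L1/L2 = CFBE/A/- → run C
t=4: L0/L1/L2 = CFBED/A/- → run C
t=5: L0/L1/L2 = CFBED/A/- → run C
t=6: L0/L1/L2 = FBED/AC/- → run F
t=7: L0/L1/L2 = FBED/AC/- → run F
t=8: L0/L1/L2 = FBED/AC/- → run F
t=9: L0/L1/L2 = BED/AC/- → run B
t=10: L0/L1/L2 = BED/AC/- → run B
t=11: L0/L1/L2 = BED/AC/- → run B
t=12: L0/L1/L2 = ED/AC/- → run E
t=13: L0/L1/L2 = ED/AC/- → run E
t=14: L0/L1/L2 = ED/AC/- → run E
t=15: L0/L1/L2 = D/ACE/- → run D
t=16: L0/L1/L2 = D/ACE/- → run D
t=17: L0/L1/L2 = D/ACE/- → run D
t=18: L0/L1/L2 = -/ACED/- → run A
t=19: L0/L1/L2 = -/ACED/- → run A
t=20: L0/L1/L2 = -/ACED/- → run A
t=21: L0/L1/L2 = -/CED/- → run C
t=22: L0/L1/L2 = -/CED/- → run C
t=23: L0/L1/L2 = -/CED/- → run C
t=24: L0/L1/L2 = -/ED/- → run E
t=25: L0/L1/L2 = -/ED/- → run E
t=26: L0/L1/L2 = -/ED/- → run E
t=27: L0/L1/L2 = -/D/- → run D
t=28: (idle)
t=29: (idle)
t=30: (idle)
t=31: (idle)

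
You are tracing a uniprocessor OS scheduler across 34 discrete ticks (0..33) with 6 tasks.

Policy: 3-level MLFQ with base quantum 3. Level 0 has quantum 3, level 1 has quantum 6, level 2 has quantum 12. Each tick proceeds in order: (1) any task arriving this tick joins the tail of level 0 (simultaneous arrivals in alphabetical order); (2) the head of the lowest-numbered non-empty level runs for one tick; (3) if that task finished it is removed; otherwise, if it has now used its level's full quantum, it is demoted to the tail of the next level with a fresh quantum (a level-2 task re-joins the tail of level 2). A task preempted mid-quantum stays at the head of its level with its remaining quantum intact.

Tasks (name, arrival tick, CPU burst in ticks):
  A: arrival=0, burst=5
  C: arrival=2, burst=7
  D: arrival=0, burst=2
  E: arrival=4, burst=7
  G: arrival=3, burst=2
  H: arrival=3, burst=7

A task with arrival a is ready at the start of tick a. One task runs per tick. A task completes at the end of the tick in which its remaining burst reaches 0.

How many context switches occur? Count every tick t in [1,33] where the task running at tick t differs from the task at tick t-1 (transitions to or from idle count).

t=0: L0/L1/L2 = AD/-/- → run A
t=1: L0/L1/L2 = AD/-/- → run A
t=2: L0/L1/L2 = ADC/-/- → run A
t=3: L0/L1/L2 = DCGH/A/- → run D
t=4: L0/L1/L2 = DCGHE/A/- → run D
t=5: L0/L1/L2 = CGHE/A/- → run C
t=6: L0/L1/L2 = CGHE/A/- → run C
t=7: L0/L1/L2 = CGHE/A/- → run C
t=8: L0/L1/L2 = GHE/AC/- → run G
t=9: L0/L1/L2 = GHE/AC/- → run G
t=10: L0/L1/L2 = HE/AC/- → run H
t=11: L0/L1/L2 = HE/AC/- → run H
t=12: L0/L1/L2 = HE/AC/- → run H
t=13: L0/L1/L2 = E/ACH/- → run E
t=14: L0/L1/L2 = E/ACH/- → run E
t=15: L0/L1/L2 = E/ACH/- → run E
t=16: L0/L1/L2 = -/ACHE/- → run A
t=17: L0/L1/L2 = -/ACHE/- → run A
t=18: L0/L1/L2 = -/CHE/- → run C
t=19: L0/L1/L2 = -/CHE/- → run C
t=20: L0/L1/L2 = -/CHE/- → run C
t=21: L0/L1/L2 = -/CHE/- → run C
t=22: L0/L1/L2 = -/HE/- → run H
t=23: L0/L1/L2 = -/HE/- → run H
t=24: L0/L1/L2 = -/HE/- → run H
t=25: L0/L1/L2 = -/HE/- → run H
t=26: L0/L1/L2 = -/E/- → run E
t=27: L0/L1/L2 = -/E/- → run E
t=28: L0/L1/L2 = -/E/- → run E
t=29: L0/L1/L2 = -/E/- → run E
t=30: (idle)
t=31: (idle)
t=32: (idle)
t=33: (idle)

context switches = 10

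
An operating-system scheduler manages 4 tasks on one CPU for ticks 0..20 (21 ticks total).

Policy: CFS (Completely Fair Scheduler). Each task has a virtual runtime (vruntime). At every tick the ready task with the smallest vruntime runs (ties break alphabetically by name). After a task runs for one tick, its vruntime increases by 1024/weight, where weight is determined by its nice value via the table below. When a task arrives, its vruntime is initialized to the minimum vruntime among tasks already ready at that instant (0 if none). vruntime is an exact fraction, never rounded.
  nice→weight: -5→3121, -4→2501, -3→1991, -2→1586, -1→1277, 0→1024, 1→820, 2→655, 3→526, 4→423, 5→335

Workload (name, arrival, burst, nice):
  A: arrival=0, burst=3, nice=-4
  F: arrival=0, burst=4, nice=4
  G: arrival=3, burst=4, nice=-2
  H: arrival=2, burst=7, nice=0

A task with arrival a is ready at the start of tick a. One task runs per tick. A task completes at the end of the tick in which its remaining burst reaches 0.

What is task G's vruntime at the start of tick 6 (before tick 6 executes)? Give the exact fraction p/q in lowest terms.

vruntime(G, start of tick 6) = 34304/32513

t=0: vr[A=0 F=0] → run A
t=1: vr[A=1024/2501 F=0] → run F
t=2: vr[A=1024/2501 F=1024/423 H=1024/2501] → run A
t=3: vr[A=2048/2501 F=1024/423 G=1024/2501 H=1024/2501] → run G
t=4: vr[A=2048/2501 F=1024/423 G=34304/32513 H=1024/2501] → run H
t=5: vr[A=2048/2501 F=1024/423 G=34304/32513 H=3525/2501] → run A
t=6: vr[F=1024/423 G=34304/32513 H=3525/2501] → run G
t=7: vr[F=1024/423 G=55296/32513 H=3525/2501] → run H
t=8: vr[F=1024/423 G=55296/32513 H=6026/2501] → run G
t=9: vr[F=1024/423 G=76288/32513 H=6026/2501] → run G
t=10: vr[F=1024/423 H=6026/2501] → run H
t=11: vr[F=1024/423 H=8527/2501] → run F
t=12: vr[F=2048/423 H=8527/2501] → run H
t=13: vr[F=2048/423 H=11028/2501] → run H
t=14: vr[F=2048/423 H=13529/2501] → run F
t=15: vr[F=1024/141 H=13529/2501] → run H
t=16: vr[F=1024/141 H=16030/2501] → run H
t=17: vr[F=1024/141] → run F
t=18: (idle)
t=19: (idle)
t=20: (idle)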